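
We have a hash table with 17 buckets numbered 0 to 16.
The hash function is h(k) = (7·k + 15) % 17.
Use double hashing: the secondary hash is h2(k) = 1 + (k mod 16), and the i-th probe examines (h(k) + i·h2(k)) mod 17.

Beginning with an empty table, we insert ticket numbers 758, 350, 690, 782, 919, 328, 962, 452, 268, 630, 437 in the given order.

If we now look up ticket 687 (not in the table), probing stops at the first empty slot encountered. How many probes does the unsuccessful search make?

3

758: h=0 -> slot 0
350: h=0, h2=15, probe 0,15 -> slot 15
690: h=0, h2=3, probe 0,3 -> slot 3
782: h=15, h2=15, probe 15,13 -> slot 13
919: h=5 -> slot 5
328: h=16 -> slot 16
962: h=0, h2=3, probe 0,3,6 -> slot 6
452: h=0, h2=5, probe 0,5,10 -> slot 10
268: h=4 -> slot 4
630: h=5, h2=7, probe 5,12 -> slot 12
437: h=14 -> slot 14
Table: [758, ., ., 690, 268, 919, 962, ., ., ., 452, ., 630, 782, 437, 350, 328]
Lookup 687: h=13, h2=16, probe 13,12,11 → slot 11 empty, not found.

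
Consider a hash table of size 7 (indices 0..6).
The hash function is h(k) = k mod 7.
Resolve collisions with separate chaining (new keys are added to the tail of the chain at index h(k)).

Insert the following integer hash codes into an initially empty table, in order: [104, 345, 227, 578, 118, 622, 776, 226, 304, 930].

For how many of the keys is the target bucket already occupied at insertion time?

104 -> bucket 6
345 -> bucket 2
227 -> bucket 3
578 -> bucket 4
118 -> bucket 6 (collision)
622 -> bucket 6 (collision)
776 -> bucket 6 (collision)
226 -> bucket 2 (collision)
304 -> bucket 3 (collision)
930 -> bucket 6 (collision)
Final buckets:
0: .
1: .
2: 345 -> 226
3: 227 -> 304
4: 578
5: .
6: 104 -> 118 -> 622 -> 776 -> 930

6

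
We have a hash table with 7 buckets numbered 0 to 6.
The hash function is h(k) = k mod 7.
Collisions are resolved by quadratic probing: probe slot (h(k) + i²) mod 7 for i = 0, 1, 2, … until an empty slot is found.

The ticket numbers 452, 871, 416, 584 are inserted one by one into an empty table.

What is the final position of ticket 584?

5

452 hashes to 4; slot 4 is free => place at 4.
871 hashes to 3; slot 3 is free => place at 3.
416 hashes to 3; 3,4 taken => place at 0.
584 hashes to 3; 3,4,0 taken => place at 5.
Table: [416, ., ., 871, 452, 584, .]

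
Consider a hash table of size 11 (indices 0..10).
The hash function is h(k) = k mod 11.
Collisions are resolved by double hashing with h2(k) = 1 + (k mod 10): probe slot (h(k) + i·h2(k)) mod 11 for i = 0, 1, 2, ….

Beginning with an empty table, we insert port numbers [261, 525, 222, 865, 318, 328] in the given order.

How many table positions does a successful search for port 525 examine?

2

261: h=8 => slot 8
525: h=8, h2=6, probe 8,3 => slot 3
222: h=2 => slot 2
865: h=7 => slot 7
318: h=10 => slot 10
328: h=9 => slot 9
Table: [-, -, 222, 525, -, -, -, 865, 261, 328, 318]
Lookup 525: h=8, h2=6, probe 8,3 → found at 3.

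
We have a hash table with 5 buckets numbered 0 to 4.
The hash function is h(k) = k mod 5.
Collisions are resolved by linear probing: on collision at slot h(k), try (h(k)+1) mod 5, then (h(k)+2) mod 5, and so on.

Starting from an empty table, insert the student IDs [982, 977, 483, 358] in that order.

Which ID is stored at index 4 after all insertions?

982: h=2 → slot 2
977: h=2, probe 2,3 → slot 3
483: h=3, probe 3,4 → slot 4
358: h=3, probe 3,4,0 → slot 0
Table: [358, ∅, 982, 977, 483]

483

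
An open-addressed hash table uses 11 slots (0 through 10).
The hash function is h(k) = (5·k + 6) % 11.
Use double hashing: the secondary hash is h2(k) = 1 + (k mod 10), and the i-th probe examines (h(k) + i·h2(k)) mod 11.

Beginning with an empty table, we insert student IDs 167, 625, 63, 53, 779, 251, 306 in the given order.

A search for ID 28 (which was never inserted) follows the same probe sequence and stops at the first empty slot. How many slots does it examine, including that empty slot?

2

Insert 167: h=5, slot 5 empty → index 5.
Insert 625: h=7, slot 7 empty → index 7.
Insert 63: h=2, slot 2 empty → index 2.
Insert 53: h=7, h2=4, slot 7 occupied → index 0.
Insert 779: h=7, h2=10, slot 7 occupied → index 6.
Insert 251: h=7, h2=2, slot 7 occupied → index 9.
Insert 306: h=7, h2=7, slot 7 occupied → index 3.
Table: [53, ., 63, 306, ., 167, 779, 625, ., 251, .]
Lookup 28: h=3, h2=9, probe 3,1 → slot 1 empty, not found.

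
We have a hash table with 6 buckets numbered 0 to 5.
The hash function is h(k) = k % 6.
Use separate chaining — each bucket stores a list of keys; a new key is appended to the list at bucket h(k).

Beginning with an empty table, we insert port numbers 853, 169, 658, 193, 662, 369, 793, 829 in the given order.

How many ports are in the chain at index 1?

853 → bucket 1
169 → bucket 1 (collision)
658 → bucket 4
193 → bucket 1 (collision)
662 → bucket 2
369 → bucket 3
793 → bucket 1 (collision)
829 → bucket 1 (collision)
Final buckets:
0: ∅
1: 853 -> 169 -> 193 -> 793 -> 829
2: 662
3: 369
4: 658
5: ∅

5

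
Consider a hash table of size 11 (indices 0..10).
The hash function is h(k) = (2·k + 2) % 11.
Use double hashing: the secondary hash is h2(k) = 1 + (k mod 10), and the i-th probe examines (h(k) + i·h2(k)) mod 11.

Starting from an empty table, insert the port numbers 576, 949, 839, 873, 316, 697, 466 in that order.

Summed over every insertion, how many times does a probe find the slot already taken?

576: h=10 => slot 10
949: h=8 => slot 8
839: h=8, h2=10, probe 8,7 => slot 7
873: h=10, h2=4, probe 10,3 => slot 3
316: h=7, h2=7, probe 7,3,10,6 => slot 6
697: h=10, h2=8, probe 10,7,4 => slot 4
466: h=10, h2=7, probe 10,6,2 => slot 2
Table: [_, _, 466, 873, 697, _, 316, 839, 949, _, 576]

9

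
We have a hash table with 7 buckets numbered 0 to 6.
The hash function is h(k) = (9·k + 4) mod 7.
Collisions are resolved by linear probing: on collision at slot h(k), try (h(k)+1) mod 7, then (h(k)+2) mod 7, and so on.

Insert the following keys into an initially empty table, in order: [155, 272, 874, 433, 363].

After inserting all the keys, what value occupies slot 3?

874

155: h=6 => slot 6
272: h=2 => slot 2
874: h=2, probe 2,3 => slot 3
433: h=2, probe 2,3,4 => slot 4
363: h=2, probe 2,3,4,5 => slot 5
Table: [., ., 272, 874, 433, 363, 155]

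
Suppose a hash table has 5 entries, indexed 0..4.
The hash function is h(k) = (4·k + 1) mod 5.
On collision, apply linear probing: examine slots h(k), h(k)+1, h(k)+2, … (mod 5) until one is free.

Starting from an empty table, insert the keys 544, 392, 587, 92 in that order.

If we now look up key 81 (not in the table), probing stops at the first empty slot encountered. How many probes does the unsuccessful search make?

4

Insert 544: h=2, slot 2 empty => index 2.
Insert 392: h=4, slot 4 empty => index 4.
Insert 587: h=4, slot 4 occupied => index 0.
Insert 92: h=4, slots 4,0 occupied => index 1.
Table: [587, 92, 544, —, 392]
Lookup 81: h=0, probe 0,1,2,3 → slot 3 empty, not found.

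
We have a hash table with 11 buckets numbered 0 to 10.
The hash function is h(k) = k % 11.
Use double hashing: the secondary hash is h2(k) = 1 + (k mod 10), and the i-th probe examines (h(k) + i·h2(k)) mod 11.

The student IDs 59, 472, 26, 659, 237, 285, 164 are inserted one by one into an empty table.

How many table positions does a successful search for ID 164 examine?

59 hashes to 4; slot 4 is free -> place at 4.
472 hashes to 10; slot 10 is free -> place at 10.
26 hashes to 4, h2=7; 4 taken -> place at 0.
659 hashes to 10, h2=10; 10 taken -> place at 9.
237 hashes to 6; slot 6 is free -> place at 6.
285 hashes to 10, h2=6; 10 taken -> place at 5.
164 hashes to 10, h2=5; 10,4,9 taken -> place at 3.
Table: [26, ∅, ∅, 164, 59, 285, 237, ∅, ∅, 659, 472]
Lookup 164: h=10, h2=5, probe 10,4,9,3 → found at 3.

4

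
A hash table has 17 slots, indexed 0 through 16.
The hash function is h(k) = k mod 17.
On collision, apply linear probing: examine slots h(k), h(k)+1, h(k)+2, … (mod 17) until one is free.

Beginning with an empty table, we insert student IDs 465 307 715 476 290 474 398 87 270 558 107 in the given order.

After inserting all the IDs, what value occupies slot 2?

465 hashes to 6; slot 6 is free => place at 6.
307 hashes to 1; slot 1 is free => place at 1.
715 hashes to 1; 1 taken => place at 2.
476 hashes to 0; slot 0 is free => place at 0.
290 hashes to 1; 1,2 taken => place at 3.
474 hashes to 15; slot 15 is free => place at 15.
398 hashes to 7; slot 7 is free => place at 7.
87 hashes to 2; 2,3 taken => place at 4.
270 hashes to 15; 15 taken => place at 16.
558 hashes to 14; slot 14 is free => place at 14.
107 hashes to 5; slot 5 is free => place at 5.
Table: [476, 307, 715, 290, 87, 107, 465, 398, ., ., ., ., ., ., 558, 474, 270]

715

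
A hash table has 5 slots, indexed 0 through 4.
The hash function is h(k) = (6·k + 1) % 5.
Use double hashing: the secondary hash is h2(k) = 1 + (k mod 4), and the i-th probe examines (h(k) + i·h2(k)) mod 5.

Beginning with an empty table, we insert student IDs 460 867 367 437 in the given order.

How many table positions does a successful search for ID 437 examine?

Insert 460: h=1, slot 1 empty -> index 1.
Insert 867: h=3, slot 3 empty -> index 3.
Insert 367: h=3, h2=4, slot 3 occupied -> index 2.
Insert 437: h=3, h2=2, slot 3 occupied -> index 0.
Table: [437, 460, 367, 867, ∅]
Lookup 437: h=3, h2=2, probe 3,0 → found at 0.

2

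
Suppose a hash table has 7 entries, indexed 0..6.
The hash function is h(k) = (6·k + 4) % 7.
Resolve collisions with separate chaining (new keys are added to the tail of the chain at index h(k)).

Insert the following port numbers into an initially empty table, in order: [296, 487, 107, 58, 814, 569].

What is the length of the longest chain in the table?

5

296 -> bucket 2
487 -> bucket 0
107 -> bucket 2 (collision)
58 -> bucket 2 (collision)
814 -> bucket 2 (collision)
569 -> bucket 2 (collision)
Final buckets:
0: 487
1: ∅
2: 296 -> 107 -> 58 -> 814 -> 569
3: ∅
4: ∅
5: ∅
6: ∅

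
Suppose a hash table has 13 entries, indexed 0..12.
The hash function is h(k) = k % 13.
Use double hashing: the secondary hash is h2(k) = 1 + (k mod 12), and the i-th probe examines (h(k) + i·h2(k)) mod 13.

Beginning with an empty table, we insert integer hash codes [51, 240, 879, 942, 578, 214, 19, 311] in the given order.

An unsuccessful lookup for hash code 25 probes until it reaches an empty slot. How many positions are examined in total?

51: h=12 → slot 12
240: h=6 → slot 6
879: h=8 → slot 8
942: h=6, h2=7, probe 6,0 → slot 0
578: h=6, h2=3, probe 6,9 → slot 9
214: h=6, h2=11, probe 6,4 → slot 4
19: h=6, h2=8, probe 6,1 → slot 1
311: h=12, h2=12, probe 12,11 → slot 11
Table: [942, 19, ∅, ∅, 214, ∅, 240, ∅, 879, 578, ∅, 311, 51]
Lookup 25: h=12, h2=2, probe 12,1,3 → slot 3 empty, not found.

3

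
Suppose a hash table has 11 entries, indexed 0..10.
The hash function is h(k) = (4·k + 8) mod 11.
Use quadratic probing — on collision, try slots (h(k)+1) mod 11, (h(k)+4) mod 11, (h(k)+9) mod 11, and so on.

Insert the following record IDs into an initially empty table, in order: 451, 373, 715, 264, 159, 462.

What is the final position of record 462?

2

451 hashes to 8; slot 8 is free → place at 8.
373 hashes to 4; slot 4 is free → place at 4.
715 hashes to 8; 8 taken → place at 9.
264 hashes to 8; 8,9 taken → place at 1.
159 hashes to 6; slot 6 is free → place at 6.
462 hashes to 8; 8,9,1,6 taken → place at 2.
Table: [-, 264, 462, -, 373, -, 159, -, 451, 715, -]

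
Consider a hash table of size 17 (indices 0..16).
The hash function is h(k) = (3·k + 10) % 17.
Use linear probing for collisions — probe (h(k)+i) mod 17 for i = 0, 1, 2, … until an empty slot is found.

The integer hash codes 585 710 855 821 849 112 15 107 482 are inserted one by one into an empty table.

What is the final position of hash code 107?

10

585 hashes to 14; slot 14 is free => place at 14.
710 hashes to 15; slot 15 is free => place at 15.
855 hashes to 8; slot 8 is free => place at 8.
821 hashes to 8; 8 taken => place at 9.
849 hashes to 7; slot 7 is free => place at 7.
112 hashes to 6; slot 6 is free => place at 6.
15 hashes to 4; slot 4 is free => place at 4.
107 hashes to 8; 8,9 taken => place at 10.
482 hashes to 11; slot 11 is free => place at 11.
Table: [_, _, _, _, 15, _, 112, 849, 855, 821, 107, 482, _, _, 585, 710, _]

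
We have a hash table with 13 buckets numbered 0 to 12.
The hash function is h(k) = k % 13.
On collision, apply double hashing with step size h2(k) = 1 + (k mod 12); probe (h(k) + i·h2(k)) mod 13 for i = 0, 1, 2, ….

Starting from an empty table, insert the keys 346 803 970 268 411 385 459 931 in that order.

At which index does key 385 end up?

1

346: h=8 -> slot 8
803: h=10 -> slot 10
970: h=8, h2=11, probe 8,6 -> slot 6
268: h=8, h2=5, probe 8,0 -> slot 0
411: h=8, h2=4, probe 8,12 -> slot 12
385: h=8, h2=2, probe 8,10,12,1 -> slot 1
459: h=4 -> slot 4
931: h=8, h2=8, probe 8,3 -> slot 3
Table: [268, 385, —, 931, 459, —, 970, —, 346, —, 803, —, 411]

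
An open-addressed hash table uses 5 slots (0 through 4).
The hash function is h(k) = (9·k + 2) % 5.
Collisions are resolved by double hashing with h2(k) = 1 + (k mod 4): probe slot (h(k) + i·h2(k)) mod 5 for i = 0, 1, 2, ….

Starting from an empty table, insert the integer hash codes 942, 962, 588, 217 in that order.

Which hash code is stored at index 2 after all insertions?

Insert 942: h=0, slot 0 empty → index 0.
Insert 962: h=0, h2=3, slot 0 occupied → index 3.
Insert 588: h=4, slot 4 empty → index 4.
Insert 217: h=0, h2=2, slot 0 occupied → index 2.
Table: [942, ∅, 217, 962, 588]

217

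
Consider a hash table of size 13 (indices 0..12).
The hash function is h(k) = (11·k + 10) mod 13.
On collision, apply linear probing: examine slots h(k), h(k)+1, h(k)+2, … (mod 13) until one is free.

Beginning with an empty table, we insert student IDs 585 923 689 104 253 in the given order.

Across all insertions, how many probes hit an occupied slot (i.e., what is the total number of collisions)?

585: h=10 => slot 10
923: h=10, probe 10,11 => slot 11
689: h=10, probe 10,11,12 => slot 12
104: h=10, probe 10,11,12,0 => slot 0
253: h=11, probe 11,12,0,1 => slot 1
Table: [104, 253, -, -, -, -, -, -, -, -, 585, 923, 689]

9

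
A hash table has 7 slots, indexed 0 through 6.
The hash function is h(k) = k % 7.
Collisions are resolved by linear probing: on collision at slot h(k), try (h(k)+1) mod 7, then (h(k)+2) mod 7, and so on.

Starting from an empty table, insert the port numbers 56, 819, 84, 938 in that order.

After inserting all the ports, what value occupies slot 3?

56 hashes to 0; slot 0 is free -> place at 0.
819 hashes to 0; 0 taken -> place at 1.
84 hashes to 0; 0,1 taken -> place at 2.
938 hashes to 0; 0,1,2 taken -> place at 3.
Table: [56, 819, 84, 938, —, —, —]

938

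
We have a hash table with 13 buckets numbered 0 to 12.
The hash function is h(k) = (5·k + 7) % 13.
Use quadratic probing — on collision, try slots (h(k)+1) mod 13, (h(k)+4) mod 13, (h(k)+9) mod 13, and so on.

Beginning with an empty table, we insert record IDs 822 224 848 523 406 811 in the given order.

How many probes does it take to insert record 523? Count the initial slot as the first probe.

822 hashes to 9; slot 9 is free => place at 9.
224 hashes to 9; 9 taken => place at 10.
848 hashes to 9; 9,10 taken => place at 0.
523 hashes to 9; 9,10,0 taken => place at 5.
406 hashes to 9; 9,10,0,5 taken => place at 12.
811 hashes to 6; slot 6 is free => place at 6.
Table: [848, _, _, _, _, 523, 811, _, _, 822, 224, _, 406]

4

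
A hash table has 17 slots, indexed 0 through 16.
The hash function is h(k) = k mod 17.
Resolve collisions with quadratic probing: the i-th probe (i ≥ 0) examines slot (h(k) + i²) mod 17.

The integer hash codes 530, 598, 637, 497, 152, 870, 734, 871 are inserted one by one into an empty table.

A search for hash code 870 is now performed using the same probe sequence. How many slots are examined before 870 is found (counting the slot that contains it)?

530 hashes to 3; slot 3 is free -> place at 3.
598 hashes to 3; 3 taken -> place at 4.
637 hashes to 8; slot 8 is free -> place at 8.
497 hashes to 4; 4 taken -> place at 5.
152 hashes to 16; slot 16 is free -> place at 16.
870 hashes to 3; 3,4 taken -> place at 7.
734 hashes to 3; 3,4,7 taken -> place at 12.
871 hashes to 4; 4,5,8 taken -> place at 13.
Table: [-, -, -, 530, 598, 497, -, 870, 637, -, -, -, 734, 871, -, -, 152]
Lookup 870: h=3, probe 3,4,7 → found at 7.

3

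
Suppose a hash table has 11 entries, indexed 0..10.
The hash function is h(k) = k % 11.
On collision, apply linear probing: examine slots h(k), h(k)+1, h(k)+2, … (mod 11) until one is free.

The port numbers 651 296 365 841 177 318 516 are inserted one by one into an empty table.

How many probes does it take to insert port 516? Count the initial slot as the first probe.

651 hashes to 2; slot 2 is free → place at 2.
296 hashes to 10; slot 10 is free → place at 10.
365 hashes to 2; 2 taken → place at 3.
841 hashes to 5; slot 5 is free → place at 5.
177 hashes to 1; slot 1 is free → place at 1.
318 hashes to 10; 10 taken → place at 0.
516 hashes to 10; 10,0,1,2,3 taken → place at 4.
Table: [318, 177, 651, 365, 516, 841, —, —, —, —, 296]

6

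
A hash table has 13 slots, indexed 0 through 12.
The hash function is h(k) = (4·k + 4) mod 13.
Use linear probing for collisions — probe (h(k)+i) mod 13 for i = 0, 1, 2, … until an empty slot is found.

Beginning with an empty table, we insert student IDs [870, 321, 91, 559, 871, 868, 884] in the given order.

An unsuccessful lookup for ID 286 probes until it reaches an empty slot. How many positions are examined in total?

870 hashes to 0; slot 0 is free -> place at 0.
321 hashes to 1; slot 1 is free -> place at 1.
91 hashes to 4; slot 4 is free -> place at 4.
559 hashes to 4; 4 taken -> place at 5.
871 hashes to 4; 4,5 taken -> place at 6.
868 hashes to 5; 5,6 taken -> place at 7.
884 hashes to 4; 4,5,6,7 taken -> place at 8.
Table: [870, 321, ., ., 91, 559, 871, 868, 884, ., ., ., .]
Lookup 286: h=4, probe 4,5,6,7,8,9 → slot 9 empty, not found.

6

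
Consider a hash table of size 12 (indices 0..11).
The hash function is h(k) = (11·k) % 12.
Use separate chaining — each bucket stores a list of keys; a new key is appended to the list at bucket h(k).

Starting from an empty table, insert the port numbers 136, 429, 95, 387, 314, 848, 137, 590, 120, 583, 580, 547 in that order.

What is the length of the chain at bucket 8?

2

Insert 136: h=8, bucket 8 empty → new chain.
Insert 429: h=3, bucket 3 empty → new chain.
Insert 95: h=1, bucket 1 empty → new chain.
Insert 387: h=9, bucket 9 empty → new chain.
Insert 314: h=10, bucket 10 empty → new chain.
Insert 848: h=4, bucket 4 empty → new chain.
Insert 137: h=7, bucket 7 empty → new chain.
Insert 590: h=10, bucket 10 nonempty → append to chain.
Insert 120: h=0, bucket 0 empty → new chain.
Insert 583: h=5, bucket 5 empty → new chain.
Insert 580: h=8, bucket 8 nonempty → append to chain.
Insert 547: h=5, bucket 5 nonempty → append to chain.
Final buckets:
0: 120
1: 95
2: -
3: 429
4: 848
5: 583 -> 547
6: -
7: 137
8: 136 -> 580
9: 387
10: 314 -> 590
11: -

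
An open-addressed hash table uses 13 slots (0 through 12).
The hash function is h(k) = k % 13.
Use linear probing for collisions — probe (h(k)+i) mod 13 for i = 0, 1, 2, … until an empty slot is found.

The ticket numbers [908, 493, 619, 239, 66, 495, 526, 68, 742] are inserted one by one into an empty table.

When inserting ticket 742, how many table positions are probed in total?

4

908: h=11 -> slot 11
493: h=12 -> slot 12
619: h=8 -> slot 8
239: h=5 -> slot 5
66: h=1 -> slot 1
495: h=1, probe 1,2 -> slot 2
526: h=6 -> slot 6
68: h=3 -> slot 3
742: h=1, probe 1,2,3,4 -> slot 4
Table: [., 66, 495, 68, 742, 239, 526, ., 619, ., ., 908, 493]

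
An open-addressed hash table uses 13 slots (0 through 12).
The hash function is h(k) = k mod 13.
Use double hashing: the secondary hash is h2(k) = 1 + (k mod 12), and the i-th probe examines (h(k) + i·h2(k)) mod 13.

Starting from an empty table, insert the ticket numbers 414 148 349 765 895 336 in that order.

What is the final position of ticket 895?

414: h=11 → slot 11
148: h=5 → slot 5
349: h=11, h2=2, probe 11,0 → slot 0
765: h=11, h2=10, probe 11,8 → slot 8
895: h=11, h2=8, probe 11,6 → slot 6
336: h=11, h2=1, probe 11,12 → slot 12
Table: [349, ., ., ., ., 148, 895, ., 765, ., ., 414, 336]

6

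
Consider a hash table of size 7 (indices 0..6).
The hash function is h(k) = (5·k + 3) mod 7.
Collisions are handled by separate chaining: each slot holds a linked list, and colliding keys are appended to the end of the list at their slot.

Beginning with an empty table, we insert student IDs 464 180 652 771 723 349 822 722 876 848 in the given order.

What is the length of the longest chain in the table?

5

464 -> bucket 6
180 -> bucket 0
652 -> bucket 1
771 -> bucket 1 (collision)
723 -> bucket 6 (collision)
349 -> bucket 5
822 -> bucket 4
722 -> bucket 1 (collision)
876 -> bucket 1 (collision)
848 -> bucket 1 (collision)
Final buckets:
0: 180
1: 652 -> 771 -> 722 -> 876 -> 848
2: _
3: _
4: 822
5: 349
6: 464 -> 723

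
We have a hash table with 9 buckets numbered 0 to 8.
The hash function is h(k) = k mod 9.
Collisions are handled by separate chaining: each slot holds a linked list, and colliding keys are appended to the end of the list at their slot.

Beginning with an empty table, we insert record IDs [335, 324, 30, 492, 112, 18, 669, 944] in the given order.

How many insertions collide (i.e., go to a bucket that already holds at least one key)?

2

335 → bucket 2
324 → bucket 0
30 → bucket 3
492 → bucket 6
112 → bucket 4
18 → bucket 0 (collision)
669 → bucket 3 (collision)
944 → bucket 8
Final buckets:
0: 324 -> 18
1: .
2: 335
3: 30 -> 669
4: 112
5: .
6: 492
7: .
8: 944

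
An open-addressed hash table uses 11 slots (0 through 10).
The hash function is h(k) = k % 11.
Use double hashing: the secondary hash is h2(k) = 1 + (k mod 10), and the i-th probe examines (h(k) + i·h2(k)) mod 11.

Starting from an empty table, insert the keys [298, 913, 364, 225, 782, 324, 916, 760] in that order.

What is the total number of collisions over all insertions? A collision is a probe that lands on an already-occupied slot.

4

298 hashes to 1; slot 1 is free → place at 1.
913 hashes to 0; slot 0 is free → place at 0.
364 hashes to 1, h2=5; 1 taken → place at 6.
225 hashes to 5; slot 5 is free → place at 5.
782 hashes to 1, h2=3; 1 taken → place at 4.
324 hashes to 5, h2=5; 5 taken → place at 10.
916 hashes to 3; slot 3 is free → place at 3.
760 hashes to 1, h2=1; 1 taken → place at 2.
Table: [913, 298, 760, 916, 782, 225, 364, ., ., ., 324]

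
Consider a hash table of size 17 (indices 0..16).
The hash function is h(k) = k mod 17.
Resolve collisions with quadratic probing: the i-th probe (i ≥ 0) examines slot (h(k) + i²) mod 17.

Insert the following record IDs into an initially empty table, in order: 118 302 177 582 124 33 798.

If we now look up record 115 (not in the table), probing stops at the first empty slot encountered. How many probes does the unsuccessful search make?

118 hashes to 16; slot 16 is free => place at 16.
302 hashes to 13; slot 13 is free => place at 13.
177 hashes to 7; slot 7 is free => place at 7.
582 hashes to 4; slot 4 is free => place at 4.
124 hashes to 5; slot 5 is free => place at 5.
33 hashes to 16; 16 taken => place at 0.
798 hashes to 16; 16,0 taken => place at 3.
Table: [33, ., ., 798, 582, 124, ., 177, ., ., ., ., ., 302, ., ., 118]
Lookup 115: h=13, probe 13,14 → slot 14 empty, not found.

2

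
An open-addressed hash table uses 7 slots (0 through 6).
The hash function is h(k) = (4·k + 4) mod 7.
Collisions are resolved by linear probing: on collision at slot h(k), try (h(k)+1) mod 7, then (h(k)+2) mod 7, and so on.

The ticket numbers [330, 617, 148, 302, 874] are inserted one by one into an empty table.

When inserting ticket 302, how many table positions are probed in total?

4

330: h=1 -> slot 1
617: h=1, probe 1,2 -> slot 2
148: h=1, probe 1,2,3 -> slot 3
302: h=1, probe 1,2,3,4 -> slot 4
874: h=0 -> slot 0
Table: [874, 330, 617, 148, 302, ∅, ∅]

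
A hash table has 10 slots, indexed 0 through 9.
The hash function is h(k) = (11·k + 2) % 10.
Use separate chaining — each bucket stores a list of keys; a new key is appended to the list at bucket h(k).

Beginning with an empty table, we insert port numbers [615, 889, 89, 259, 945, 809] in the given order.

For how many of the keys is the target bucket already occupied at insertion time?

615 -> bucket 7
889 -> bucket 1
89 -> bucket 1 (collision)
259 -> bucket 1 (collision)
945 -> bucket 7 (collision)
809 -> bucket 1 (collision)
Final buckets:
0: ∅
1: 889 -> 89 -> 259 -> 809
2: ∅
3: ∅
4: ∅
5: ∅
6: ∅
7: 615 -> 945
8: ∅
9: ∅

4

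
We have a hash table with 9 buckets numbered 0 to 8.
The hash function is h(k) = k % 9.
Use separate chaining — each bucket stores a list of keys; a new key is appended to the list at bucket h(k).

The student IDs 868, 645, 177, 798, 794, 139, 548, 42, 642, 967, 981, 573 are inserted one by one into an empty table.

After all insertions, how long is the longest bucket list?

Insert 868: h=4, bucket 4 empty -> new chain.
Insert 645: h=6, bucket 6 empty -> new chain.
Insert 177: h=6, bucket 6 nonempty -> append to chain.
Insert 798: h=6, bucket 6 nonempty -> append to chain.
Insert 794: h=2, bucket 2 empty -> new chain.
Insert 139: h=4, bucket 4 nonempty -> append to chain.
Insert 548: h=8, bucket 8 empty -> new chain.
Insert 42: h=6, bucket 6 nonempty -> append to chain.
Insert 642: h=3, bucket 3 empty -> new chain.
Insert 967: h=4, bucket 4 nonempty -> append to chain.
Insert 981: h=0, bucket 0 empty -> new chain.
Insert 573: h=6, bucket 6 nonempty -> append to chain.
Final buckets:
0: 981
1: -
2: 794
3: 642
4: 868 -> 139 -> 967
5: -
6: 645 -> 177 -> 798 -> 42 -> 573
7: -
8: 548

5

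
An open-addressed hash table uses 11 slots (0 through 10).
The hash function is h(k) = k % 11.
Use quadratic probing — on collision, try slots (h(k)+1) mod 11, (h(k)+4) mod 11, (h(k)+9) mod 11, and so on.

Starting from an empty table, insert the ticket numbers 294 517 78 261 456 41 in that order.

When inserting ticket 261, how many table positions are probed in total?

2

294: h=8 -> slot 8
517: h=0 -> slot 0
78: h=1 -> slot 1
261: h=8, probe 8,9 -> slot 9
456: h=5 -> slot 5
41: h=8, probe 8,9,1,6 -> slot 6
Table: [517, 78, —, —, —, 456, 41, —, 294, 261, —]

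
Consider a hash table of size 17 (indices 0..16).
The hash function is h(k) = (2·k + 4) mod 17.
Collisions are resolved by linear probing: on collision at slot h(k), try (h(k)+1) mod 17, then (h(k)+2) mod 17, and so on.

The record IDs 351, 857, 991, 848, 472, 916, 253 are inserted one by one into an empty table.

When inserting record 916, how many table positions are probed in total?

351: h=9 → slot 9
857: h=1 → slot 1
991: h=14 → slot 14
848: h=0 → slot 0
472: h=13 → slot 13
916: h=0, probe 0,1,2 → slot 2
253: h=0, probe 0,1,2,3 → slot 3
Table: [848, 857, 916, 253, ∅, ∅, ∅, ∅, ∅, 351, ∅, ∅, ∅, 472, 991, ∅, ∅]

3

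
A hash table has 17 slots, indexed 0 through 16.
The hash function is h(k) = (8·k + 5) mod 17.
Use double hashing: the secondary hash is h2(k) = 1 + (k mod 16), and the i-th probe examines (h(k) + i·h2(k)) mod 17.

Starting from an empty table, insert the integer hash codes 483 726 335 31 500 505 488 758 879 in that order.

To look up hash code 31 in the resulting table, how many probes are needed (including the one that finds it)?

2

Insert 483: h=10, slot 10 empty -> index 10.
Insert 726: h=16, slot 16 empty -> index 16.
Insert 335: h=16, h2=16, slot 16 occupied -> index 15.
Insert 31: h=15, h2=16, slot 15 occupied -> index 14.
Insert 500: h=10, h2=5, slots 10,15 occupied -> index 3.
Insert 505: h=16, h2=10, slot 16 occupied -> index 9.
Insert 488: h=16, h2=9, slot 16 occupied -> index 8.
Insert 758: h=0, slot 0 empty -> index 0.
Insert 879: h=16, h2=16, slots 16,15,14 occupied -> index 13.
Table: [758, —, —, 500, —, —, —, —, 488, 505, 483, —, —, 879, 31, 335, 726]
Lookup 31: h=15, h2=16, probe 15,14 → found at 14.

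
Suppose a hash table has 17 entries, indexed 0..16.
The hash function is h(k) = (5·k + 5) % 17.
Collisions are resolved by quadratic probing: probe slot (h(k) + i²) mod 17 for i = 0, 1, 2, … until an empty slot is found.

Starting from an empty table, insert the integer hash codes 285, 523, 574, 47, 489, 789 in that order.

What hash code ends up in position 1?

Insert 285: h=2, slot 2 empty → index 2.
Insert 523: h=2, slot 2 occupied → index 3.
Insert 574: h=2, slots 2,3 occupied → index 6.
Insert 47: h=2, slots 2,3,6 occupied → index 11.
Insert 489: h=2, slots 2,3,6,11 occupied → index 1.
Insert 789: h=6, slot 6 occupied → index 7.
Table: [-, 489, 285, 523, -, -, 574, 789, -, -, -, 47, -, -, -, -, -]

489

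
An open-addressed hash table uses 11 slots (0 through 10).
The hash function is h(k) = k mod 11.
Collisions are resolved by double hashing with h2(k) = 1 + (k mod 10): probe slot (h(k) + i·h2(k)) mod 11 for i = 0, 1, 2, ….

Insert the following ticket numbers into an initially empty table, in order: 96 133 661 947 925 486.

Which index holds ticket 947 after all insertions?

9

96 hashes to 8; slot 8 is free → place at 8.
133 hashes to 1; slot 1 is free → place at 1.
661 hashes to 1, h2=2; 1 taken → place at 3.
947 hashes to 1, h2=8; 1 taken → place at 9.
925 hashes to 1, h2=6; 1 taken → place at 7.
486 hashes to 2; slot 2 is free → place at 2.
Table: [_, 133, 486, 661, _, _, _, 925, 96, 947, _]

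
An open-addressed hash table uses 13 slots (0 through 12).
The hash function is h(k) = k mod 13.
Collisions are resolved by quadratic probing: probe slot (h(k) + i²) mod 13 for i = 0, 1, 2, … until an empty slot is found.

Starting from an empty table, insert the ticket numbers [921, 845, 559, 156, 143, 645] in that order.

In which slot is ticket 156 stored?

921: h=11 → slot 11
845: h=0 → slot 0
559: h=0, probe 0,1 → slot 1
156: h=0, probe 0,1,4 → slot 4
143: h=0, probe 0,1,4,9 → slot 9
645: h=8 → slot 8
Table: [845, 559, ∅, ∅, 156, ∅, ∅, ∅, 645, 143, ∅, 921, ∅]

4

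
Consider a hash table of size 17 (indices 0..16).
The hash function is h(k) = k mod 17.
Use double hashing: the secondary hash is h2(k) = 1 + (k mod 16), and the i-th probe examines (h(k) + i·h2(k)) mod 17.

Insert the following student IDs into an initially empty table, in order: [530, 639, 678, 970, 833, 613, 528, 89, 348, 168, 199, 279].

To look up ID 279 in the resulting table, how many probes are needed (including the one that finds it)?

Insert 530: h=3, slot 3 empty -> index 3.
Insert 639: h=10, slot 10 empty -> index 10.
Insert 678: h=15, slot 15 empty -> index 15.
Insert 970: h=1, slot 1 empty -> index 1.
Insert 833: h=0, slot 0 empty -> index 0.
Insert 613: h=1, h2=6, slot 1 occupied -> index 7.
Insert 528: h=1, h2=1, slot 1 occupied -> index 2.
Insert 89: h=4, slot 4 empty -> index 4.
Insert 348: h=8, slot 8 empty -> index 8.
Insert 168: h=15, h2=9, slots 15,7 occupied -> index 16.
Insert 199: h=12, slot 12 empty -> index 12.
Insert 279: h=7, h2=8, slots 7,15 occupied -> index 6.
Table: [833, 970, 528, 530, 89, ., 279, 613, 348, ., 639, ., 199, ., ., 678, 168]
Lookup 279: h=7, h2=8, probe 7,15,6 → found at 6.

3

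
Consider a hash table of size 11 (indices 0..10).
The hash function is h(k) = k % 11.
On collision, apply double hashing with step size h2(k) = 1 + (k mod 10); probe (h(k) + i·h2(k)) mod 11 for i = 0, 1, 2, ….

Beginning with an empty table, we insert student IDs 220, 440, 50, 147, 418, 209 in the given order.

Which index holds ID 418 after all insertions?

9

220 hashes to 0; slot 0 is free => place at 0.
440 hashes to 0, h2=1; 0 taken => place at 1.
50 hashes to 6; slot 6 is free => place at 6.
147 hashes to 4; slot 4 is free => place at 4.
418 hashes to 0, h2=9; 0 taken => place at 9.
209 hashes to 0, h2=10; 0 taken => place at 10.
Table: [220, 440, ∅, ∅, 147, ∅, 50, ∅, ∅, 418, 209]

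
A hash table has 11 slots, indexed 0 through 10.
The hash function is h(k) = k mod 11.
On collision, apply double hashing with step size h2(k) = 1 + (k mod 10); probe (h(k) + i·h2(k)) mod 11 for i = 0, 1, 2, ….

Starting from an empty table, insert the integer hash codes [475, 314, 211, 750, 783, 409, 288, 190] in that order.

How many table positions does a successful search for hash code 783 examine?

3

Insert 475: h=2, slot 2 empty → index 2.
Insert 314: h=6, slot 6 empty → index 6.
Insert 211: h=2, h2=2, slot 2 occupied → index 4.
Insert 750: h=2, h2=1, slot 2 occupied → index 3.
Insert 783: h=2, h2=4, slots 2,6 occupied → index 10.
Insert 409: h=2, h2=10, slot 2 occupied → index 1.
Insert 288: h=2, h2=9, slot 2 occupied → index 0.
Insert 190: h=3, h2=1, slots 3,4 occupied → index 5.
Table: [288, 409, 475, 750, 211, 190, 314, -, -, -, 783]
Lookup 783: h=2, h2=4, probe 2,6,10 → found at 10.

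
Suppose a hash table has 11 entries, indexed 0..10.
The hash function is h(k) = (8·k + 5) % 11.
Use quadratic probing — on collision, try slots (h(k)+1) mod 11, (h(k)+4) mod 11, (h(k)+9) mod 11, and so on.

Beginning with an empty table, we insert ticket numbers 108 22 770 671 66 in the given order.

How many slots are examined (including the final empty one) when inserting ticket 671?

3

108 hashes to 0; slot 0 is free => place at 0.
22 hashes to 5; slot 5 is free => place at 5.
770 hashes to 5; 5 taken => place at 6.
671 hashes to 5; 5,6 taken => place at 9.
66 hashes to 5; 5,6,9 taken => place at 3.
Table: [108, —, —, 66, —, 22, 770, —, —, 671, —]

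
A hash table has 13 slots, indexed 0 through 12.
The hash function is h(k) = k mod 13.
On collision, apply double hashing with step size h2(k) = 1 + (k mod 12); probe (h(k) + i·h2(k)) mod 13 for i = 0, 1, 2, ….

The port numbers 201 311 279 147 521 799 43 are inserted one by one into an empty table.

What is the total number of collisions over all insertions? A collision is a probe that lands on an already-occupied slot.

201: h=6 -> slot 6
311: h=12 -> slot 12
279: h=6, h2=4, probe 6,10 -> slot 10
147: h=4 -> slot 4
521: h=1 -> slot 1
799: h=6, h2=8, probe 6,1,9 -> slot 9
43: h=4, h2=8, probe 4,12,7 -> slot 7
Table: [—, 521, —, —, 147, —, 201, 43, —, 799, 279, —, 311]

5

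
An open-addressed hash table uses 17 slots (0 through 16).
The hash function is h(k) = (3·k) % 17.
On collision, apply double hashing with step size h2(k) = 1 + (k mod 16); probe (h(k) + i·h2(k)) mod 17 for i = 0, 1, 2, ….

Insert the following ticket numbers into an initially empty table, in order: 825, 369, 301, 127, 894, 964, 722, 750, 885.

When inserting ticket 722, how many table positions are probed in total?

6

825: h=10 => slot 10
369: h=2 => slot 2
301: h=2, h2=14, probe 2,16 => slot 16
127: h=7 => slot 7
894: h=13 => slot 13
964: h=2, h2=5, probe 2,7,12 => slot 12
722: h=7, h2=3, probe 7,10,13,16,2,5 => slot 5
750: h=6 => slot 6
885: h=3 => slot 3
Table: [., ., 369, 885, ., 722, 750, 127, ., ., 825, ., 964, 894, ., ., 301]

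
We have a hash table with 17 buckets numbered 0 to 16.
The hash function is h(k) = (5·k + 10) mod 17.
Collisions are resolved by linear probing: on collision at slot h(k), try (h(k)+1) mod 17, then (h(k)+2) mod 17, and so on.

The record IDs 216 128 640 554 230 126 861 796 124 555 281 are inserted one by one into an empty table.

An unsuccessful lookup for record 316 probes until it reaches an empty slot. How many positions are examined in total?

2

Insert 216: h=2, slot 2 empty => index 2.
Insert 128: h=4, slot 4 empty => index 4.
Insert 640: h=14, slot 14 empty => index 14.
Insert 554: h=9, slot 9 empty => index 9.
Insert 230: h=4, slot 4 occupied => index 5.
Insert 126: h=11, slot 11 empty => index 11.
Insert 861: h=14, slot 14 occupied => index 15.
Insert 796: h=12, slot 12 empty => index 12.
Insert 124: h=1, slot 1 empty => index 1.
Insert 555: h=14, slots 14,15 occupied => index 16.
Insert 281: h=4, slots 4,5 occupied => index 6.
Table: [-, 124, 216, -, 128, 230, 281, -, -, 554, -, 126, 796, -, 640, 861, 555]
Lookup 316: h=9, probe 9,10 → slot 10 empty, not found.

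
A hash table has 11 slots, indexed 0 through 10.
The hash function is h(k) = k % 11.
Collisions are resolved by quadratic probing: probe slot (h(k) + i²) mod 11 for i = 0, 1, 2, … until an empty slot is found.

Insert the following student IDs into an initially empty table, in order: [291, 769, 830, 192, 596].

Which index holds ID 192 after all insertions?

9

291: h=5 => slot 5
769: h=10 => slot 10
830: h=5, probe 5,6 => slot 6
192: h=5, probe 5,6,9 => slot 9
596: h=2 => slot 2
Table: [—, —, 596, —, —, 291, 830, —, —, 192, 769]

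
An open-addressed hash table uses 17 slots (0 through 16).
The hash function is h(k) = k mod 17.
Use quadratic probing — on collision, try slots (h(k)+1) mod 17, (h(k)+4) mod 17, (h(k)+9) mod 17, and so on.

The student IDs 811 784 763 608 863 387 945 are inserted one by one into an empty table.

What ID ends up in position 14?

863

811 hashes to 12; slot 12 is free => place at 12.
784 hashes to 2; slot 2 is free => place at 2.
763 hashes to 15; slot 15 is free => place at 15.
608 hashes to 13; slot 13 is free => place at 13.
863 hashes to 13; 13 taken => place at 14.
387 hashes to 13; 13,14 taken => place at 0.
945 hashes to 10; slot 10 is free => place at 10.
Table: [387, _, 784, _, _, _, _, _, _, _, 945, _, 811, 608, 863, 763, _]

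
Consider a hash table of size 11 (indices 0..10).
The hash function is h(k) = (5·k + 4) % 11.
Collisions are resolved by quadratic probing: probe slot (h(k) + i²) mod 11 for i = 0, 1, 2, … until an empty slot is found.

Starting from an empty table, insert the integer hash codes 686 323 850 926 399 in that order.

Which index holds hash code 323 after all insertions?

3

686 hashes to 2; slot 2 is free -> place at 2.
323 hashes to 2; 2 taken -> place at 3.
850 hashes to 8; slot 8 is free -> place at 8.
926 hashes to 3; 3 taken -> place at 4.
399 hashes to 8; 8 taken -> place at 9.
Table: [_, _, 686, 323, 926, _, _, _, 850, 399, _]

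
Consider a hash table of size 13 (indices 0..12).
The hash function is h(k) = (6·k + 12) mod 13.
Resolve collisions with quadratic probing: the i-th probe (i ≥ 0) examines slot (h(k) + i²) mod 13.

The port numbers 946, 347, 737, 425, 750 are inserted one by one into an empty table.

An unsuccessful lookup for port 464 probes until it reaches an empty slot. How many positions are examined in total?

946 hashes to 7; slot 7 is free → place at 7.
347 hashes to 1; slot 1 is free → place at 1.
737 hashes to 1; 1 taken → place at 2.
425 hashes to 1; 1,2 taken → place at 5.
750 hashes to 1; 1,2,5 taken → place at 10.
Table: [—, 347, 737, —, —, 425, —, 946, —, —, 750, —, —]
Lookup 464: h=1, probe 1,2,5,10,4 → slot 4 empty, not found.

5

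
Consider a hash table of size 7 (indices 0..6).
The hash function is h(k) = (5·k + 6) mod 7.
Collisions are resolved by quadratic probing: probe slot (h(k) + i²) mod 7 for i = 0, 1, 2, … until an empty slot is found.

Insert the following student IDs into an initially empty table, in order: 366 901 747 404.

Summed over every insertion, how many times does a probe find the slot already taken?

366 hashes to 2; slot 2 is free -> place at 2.
901 hashes to 3; slot 3 is free -> place at 3.
747 hashes to 3; 3 taken -> place at 4.
404 hashes to 3; 3,4 taken -> place at 0.
Table: [404, -, 366, 901, 747, -, -]

3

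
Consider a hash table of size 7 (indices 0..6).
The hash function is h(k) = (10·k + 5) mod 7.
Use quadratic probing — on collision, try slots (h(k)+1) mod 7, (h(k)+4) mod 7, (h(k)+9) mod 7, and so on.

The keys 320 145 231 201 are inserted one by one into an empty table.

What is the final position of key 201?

Insert 320: h=6, slot 6 empty → index 6.
Insert 145: h=6, slot 6 occupied → index 0.
Insert 231: h=5, slot 5 empty → index 5.
Insert 201: h=6, slots 6,0 occupied → index 3.
Table: [145, ., ., 201, ., 231, 320]

3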